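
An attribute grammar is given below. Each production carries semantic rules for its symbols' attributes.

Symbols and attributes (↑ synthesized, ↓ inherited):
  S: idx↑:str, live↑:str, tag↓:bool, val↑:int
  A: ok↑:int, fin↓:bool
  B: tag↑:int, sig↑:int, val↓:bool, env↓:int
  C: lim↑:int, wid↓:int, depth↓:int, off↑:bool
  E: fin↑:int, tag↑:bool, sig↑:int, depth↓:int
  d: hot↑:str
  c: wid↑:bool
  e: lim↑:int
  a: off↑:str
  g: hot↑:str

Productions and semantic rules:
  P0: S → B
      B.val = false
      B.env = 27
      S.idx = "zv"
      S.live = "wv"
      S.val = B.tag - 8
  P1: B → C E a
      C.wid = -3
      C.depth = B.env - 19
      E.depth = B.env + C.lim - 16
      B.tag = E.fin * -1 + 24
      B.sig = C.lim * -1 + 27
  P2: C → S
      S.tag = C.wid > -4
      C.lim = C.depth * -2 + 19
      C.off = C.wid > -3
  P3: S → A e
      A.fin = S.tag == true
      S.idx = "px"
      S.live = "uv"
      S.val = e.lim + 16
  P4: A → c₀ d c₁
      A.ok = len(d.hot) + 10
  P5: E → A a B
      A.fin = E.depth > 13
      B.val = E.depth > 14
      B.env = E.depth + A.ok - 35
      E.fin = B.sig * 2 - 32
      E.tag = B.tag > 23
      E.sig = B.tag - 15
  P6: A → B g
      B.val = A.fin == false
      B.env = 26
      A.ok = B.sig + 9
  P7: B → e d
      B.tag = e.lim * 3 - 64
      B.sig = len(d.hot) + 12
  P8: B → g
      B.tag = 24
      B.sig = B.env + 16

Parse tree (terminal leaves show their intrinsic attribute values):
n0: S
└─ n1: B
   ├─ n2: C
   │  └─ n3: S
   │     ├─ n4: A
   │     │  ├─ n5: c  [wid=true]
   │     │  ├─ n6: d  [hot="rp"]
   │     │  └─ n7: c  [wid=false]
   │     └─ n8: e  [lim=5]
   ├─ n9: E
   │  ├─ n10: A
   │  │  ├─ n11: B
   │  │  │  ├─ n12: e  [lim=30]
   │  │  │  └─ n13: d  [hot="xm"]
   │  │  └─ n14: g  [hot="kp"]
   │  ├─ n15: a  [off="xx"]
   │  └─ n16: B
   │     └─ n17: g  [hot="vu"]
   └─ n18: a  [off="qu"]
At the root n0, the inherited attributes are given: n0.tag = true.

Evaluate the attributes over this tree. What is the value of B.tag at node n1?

20

1. n0.tag = true  [given at root]
2. n1.val = false  [false]
3. n1.env = 27  [27]
4. n2.wid = -3  [-3]
5. n2.depth = 8  [B.env - 19]
6. n3.tag = true  [C.wid > -4]
7. n4.fin = true  [S.tag == true]
8. n5.wid = true  [terminal]
9. n6.hot = "rp"  [terminal]
10. n7.wid = false  [terminal]
11. n4.ok = 12  [len(d.hot) + 10]
12. n8.lim = 5  [terminal]
13. n3.idx = "px"  ["px"]
14. n3.live = "uv"  ["uv"]
15. n3.val = 21  [e.lim + 16]
16. n2.lim = 3  [C.depth * -2 + 19]
17. n2.off = false  [C.wid > -3]
18. n9.depth = 14  [B.env + C.lim - 16]
19. n10.fin = true  [E.depth > 13]
20. n11.val = false  [A.fin == false]
21. n11.env = 26  [26]
22. n12.lim = 30  [terminal]
23. n13.hot = "xm"  [terminal]
24. n11.tag = 26  [e.lim * 3 - 64]
25. n11.sig = 14  [len(d.hot) + 12]
26. n14.hot = "kp"  [terminal]
27. n10.ok = 23  [B.sig + 9]
28. n15.off = "xx"  [terminal]
29. n16.val = false  [E.depth > 14]
30. n16.env = 2  [E.depth + A.ok - 35]
31. n17.hot = "vu"  [terminal]
32. n16.tag = 24  [24]
33. n16.sig = 18  [B.env + 16]
34. n9.fin = 4  [B.sig * 2 - 32]
35. n9.tag = true  [B.tag > 23]
36. n9.sig = 9  [B.tag - 15]
37. n18.off = "qu"  [terminal]
38. n1.tag = 20  [E.fin * -1 + 24]
39. n1.sig = 24  [C.lim * -1 + 27]
40. n0.idx = "zv"  ["zv"]
41. n0.live = "wv"  ["wv"]
42. n0.val = 12  [B.tag - 8]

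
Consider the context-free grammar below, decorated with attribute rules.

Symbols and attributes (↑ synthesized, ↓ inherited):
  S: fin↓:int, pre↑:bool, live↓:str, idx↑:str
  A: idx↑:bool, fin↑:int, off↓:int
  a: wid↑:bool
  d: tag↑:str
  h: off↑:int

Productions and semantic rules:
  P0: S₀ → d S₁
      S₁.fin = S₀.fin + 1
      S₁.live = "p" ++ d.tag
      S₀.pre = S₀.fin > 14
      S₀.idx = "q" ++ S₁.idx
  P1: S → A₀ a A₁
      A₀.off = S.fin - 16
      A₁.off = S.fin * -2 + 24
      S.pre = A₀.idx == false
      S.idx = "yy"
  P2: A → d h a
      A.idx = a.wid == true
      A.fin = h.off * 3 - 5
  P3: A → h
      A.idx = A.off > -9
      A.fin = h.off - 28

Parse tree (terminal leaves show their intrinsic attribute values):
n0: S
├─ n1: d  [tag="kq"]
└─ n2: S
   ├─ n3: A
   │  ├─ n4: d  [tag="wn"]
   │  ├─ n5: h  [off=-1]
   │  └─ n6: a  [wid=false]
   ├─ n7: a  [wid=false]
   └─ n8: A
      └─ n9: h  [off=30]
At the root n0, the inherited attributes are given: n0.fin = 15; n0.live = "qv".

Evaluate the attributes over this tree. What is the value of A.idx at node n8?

1. n0.fin = 15  [given at root]
2. n0.live = "qv"  [given at root]
3. n1.tag = "kq"  [terminal]
4. n2.fin = 16  [S₀.fin + 1]
5. n2.live = "pkq"  ["p" ++ d.tag]
6. n3.off = 0  [S.fin - 16]
7. n4.tag = "wn"  [terminal]
8. n5.off = -1  [terminal]
9. n6.wid = false  [terminal]
10. n3.idx = false  [a.wid == true]
11. n3.fin = -8  [h.off * 3 - 5]
12. n7.wid = false  [terminal]
13. n8.off = -8  [S.fin * -2 + 24]
14. n9.off = 30  [terminal]
15. n8.idx = true  [A.off > -9]
16. n8.fin = 2  [h.off - 28]
17. n2.pre = true  [A₀.idx == false]
18. n2.idx = "yy"  ["yy"]
19. n0.pre = true  [S₀.fin > 14]
20. n0.idx = "qyy"  ["q" ++ S₁.idx]

true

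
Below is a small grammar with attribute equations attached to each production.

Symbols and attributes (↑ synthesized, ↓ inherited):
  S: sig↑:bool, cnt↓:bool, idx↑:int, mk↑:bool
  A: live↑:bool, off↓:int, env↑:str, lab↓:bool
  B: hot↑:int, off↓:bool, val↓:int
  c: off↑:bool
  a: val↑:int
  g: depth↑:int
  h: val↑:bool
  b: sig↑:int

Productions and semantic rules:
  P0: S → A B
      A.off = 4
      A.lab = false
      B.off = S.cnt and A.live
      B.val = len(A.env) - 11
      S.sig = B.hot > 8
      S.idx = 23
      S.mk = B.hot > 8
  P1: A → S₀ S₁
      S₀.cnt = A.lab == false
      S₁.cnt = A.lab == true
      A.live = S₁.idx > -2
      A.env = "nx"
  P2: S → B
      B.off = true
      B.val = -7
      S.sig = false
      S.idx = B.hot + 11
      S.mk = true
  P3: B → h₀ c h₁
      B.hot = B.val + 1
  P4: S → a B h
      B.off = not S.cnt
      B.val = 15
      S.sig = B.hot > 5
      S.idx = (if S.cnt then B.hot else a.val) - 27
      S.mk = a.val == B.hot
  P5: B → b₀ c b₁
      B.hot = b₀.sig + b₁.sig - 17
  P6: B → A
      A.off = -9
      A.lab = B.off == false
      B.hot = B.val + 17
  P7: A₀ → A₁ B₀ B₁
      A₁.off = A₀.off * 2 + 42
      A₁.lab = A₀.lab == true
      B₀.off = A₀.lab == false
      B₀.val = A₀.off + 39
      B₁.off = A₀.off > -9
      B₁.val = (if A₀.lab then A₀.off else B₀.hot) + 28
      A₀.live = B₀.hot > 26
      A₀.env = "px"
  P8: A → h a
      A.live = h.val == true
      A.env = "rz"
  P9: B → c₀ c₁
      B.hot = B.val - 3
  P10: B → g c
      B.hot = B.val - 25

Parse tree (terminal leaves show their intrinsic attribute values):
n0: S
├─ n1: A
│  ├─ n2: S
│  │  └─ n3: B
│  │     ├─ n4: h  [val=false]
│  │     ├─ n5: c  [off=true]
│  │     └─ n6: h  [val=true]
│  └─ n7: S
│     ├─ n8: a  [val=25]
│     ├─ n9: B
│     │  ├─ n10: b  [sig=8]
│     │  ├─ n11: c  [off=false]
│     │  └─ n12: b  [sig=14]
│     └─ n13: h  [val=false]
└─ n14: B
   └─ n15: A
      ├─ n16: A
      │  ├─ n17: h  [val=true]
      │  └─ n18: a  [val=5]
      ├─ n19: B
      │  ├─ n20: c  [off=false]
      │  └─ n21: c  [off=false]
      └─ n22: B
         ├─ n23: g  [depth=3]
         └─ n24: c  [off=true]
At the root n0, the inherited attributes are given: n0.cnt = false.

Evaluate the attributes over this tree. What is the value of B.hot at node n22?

1. n0.cnt = false  [given at root]
2. n1.off = 4  [4]
3. n1.lab = false  [false]
4. n2.cnt = true  [A.lab == false]
5. n3.off = true  [true]
6. n3.val = -7  [-7]
7. n4.val = false  [terminal]
8. n5.off = true  [terminal]
9. n6.val = true  [terminal]
10. n3.hot = -6  [B.val + 1]
11. n2.sig = false  [false]
12. n2.idx = 5  [B.hot + 11]
13. n2.mk = true  [true]
14. n7.cnt = false  [A.lab == true]
15. n8.val = 25  [terminal]
16. n9.off = true  [not S.cnt]
17. n9.val = 15  [15]
18. n10.sig = 8  [terminal]
19. n11.off = false  [terminal]
20. n12.sig = 14  [terminal]
21. n9.hot = 5  [b₀.sig + b₁.sig - 17]
22. n13.val = false  [terminal]
23. n7.sig = false  [B.hot > 5]
24. n7.idx = -2  [(if S.cnt then B.hot else a.val) - 27]
25. n7.mk = false  [a.val == B.hot]
26. n1.live = false  [S₁.idx > -2]
27. n1.env = "nx"  ["nx"]
28. n14.off = false  [S.cnt and A.live]
29. n14.val = -9  [len(A.env) - 11]
30. n15.off = -9  [-9]
31. n15.lab = true  [B.off == false]
32. n16.off = 24  [A₀.off * 2 + 42]
33. n16.lab = true  [A₀.lab == true]
34. n17.val = true  [terminal]
35. n18.val = 5  [terminal]
36. n16.live = true  [h.val == true]
37. n16.env = "rz"  ["rz"]
38. n19.off = false  [A₀.lab == false]
39. n19.val = 30  [A₀.off + 39]
40. n20.off = false  [terminal]
41. n21.off = false  [terminal]
42. n19.hot = 27  [B.val - 3]
43. n22.off = false  [A₀.off > -9]
44. n22.val = 19  [(if A₀.lab then A₀.off else B₀.hot) + 28]
45. n23.depth = 3  [terminal]
46. n24.off = true  [terminal]
47. n22.hot = -6  [B.val - 25]
48. n15.live = true  [B₀.hot > 26]
49. n15.env = "px"  ["px"]
50. n14.hot = 8  [B.val + 17]
51. n0.sig = false  [B.hot > 8]
52. n0.idx = 23  [23]
53. n0.mk = false  [B.hot > 8]

-6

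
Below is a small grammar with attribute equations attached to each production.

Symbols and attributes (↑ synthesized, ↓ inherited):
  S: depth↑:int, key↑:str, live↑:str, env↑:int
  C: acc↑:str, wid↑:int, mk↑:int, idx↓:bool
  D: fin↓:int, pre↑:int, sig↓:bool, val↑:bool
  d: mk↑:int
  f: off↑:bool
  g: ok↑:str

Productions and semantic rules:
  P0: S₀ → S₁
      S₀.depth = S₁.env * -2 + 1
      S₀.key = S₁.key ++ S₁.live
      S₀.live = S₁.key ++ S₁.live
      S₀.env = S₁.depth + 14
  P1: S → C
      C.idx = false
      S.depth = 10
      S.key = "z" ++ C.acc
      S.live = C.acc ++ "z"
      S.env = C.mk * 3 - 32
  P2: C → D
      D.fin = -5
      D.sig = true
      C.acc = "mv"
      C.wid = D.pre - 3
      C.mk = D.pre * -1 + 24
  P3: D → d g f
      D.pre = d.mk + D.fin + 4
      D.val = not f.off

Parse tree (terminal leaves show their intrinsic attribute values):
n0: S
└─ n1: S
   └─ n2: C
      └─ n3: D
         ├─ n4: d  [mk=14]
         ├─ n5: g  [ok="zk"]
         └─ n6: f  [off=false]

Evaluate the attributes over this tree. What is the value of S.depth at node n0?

-1

1. n2.idx = false  [false]
2. n3.fin = -5  [-5]
3. n3.sig = true  [true]
4. n4.mk = 14  [terminal]
5. n5.ok = "zk"  [terminal]
6. n6.off = false  [terminal]
7. n3.pre = 13  [d.mk + D.fin + 4]
8. n3.val = true  [not f.off]
9. n2.acc = "mv"  ["mv"]
10. n2.wid = 10  [D.pre - 3]
11. n2.mk = 11  [D.pre * -1 + 24]
12. n1.depth = 10  [10]
13. n1.key = "zmv"  ["z" ++ C.acc]
14. n1.live = "mvz"  [C.acc ++ "z"]
15. n1.env = 1  [C.mk * 3 - 32]
16. n0.depth = -1  [S₁.env * -2 + 1]
17. n0.key = "zmvmvz"  [S₁.key ++ S₁.live]
18. n0.live = "zmvmvz"  [S₁.key ++ S₁.live]
19. n0.env = 24  [S₁.depth + 14]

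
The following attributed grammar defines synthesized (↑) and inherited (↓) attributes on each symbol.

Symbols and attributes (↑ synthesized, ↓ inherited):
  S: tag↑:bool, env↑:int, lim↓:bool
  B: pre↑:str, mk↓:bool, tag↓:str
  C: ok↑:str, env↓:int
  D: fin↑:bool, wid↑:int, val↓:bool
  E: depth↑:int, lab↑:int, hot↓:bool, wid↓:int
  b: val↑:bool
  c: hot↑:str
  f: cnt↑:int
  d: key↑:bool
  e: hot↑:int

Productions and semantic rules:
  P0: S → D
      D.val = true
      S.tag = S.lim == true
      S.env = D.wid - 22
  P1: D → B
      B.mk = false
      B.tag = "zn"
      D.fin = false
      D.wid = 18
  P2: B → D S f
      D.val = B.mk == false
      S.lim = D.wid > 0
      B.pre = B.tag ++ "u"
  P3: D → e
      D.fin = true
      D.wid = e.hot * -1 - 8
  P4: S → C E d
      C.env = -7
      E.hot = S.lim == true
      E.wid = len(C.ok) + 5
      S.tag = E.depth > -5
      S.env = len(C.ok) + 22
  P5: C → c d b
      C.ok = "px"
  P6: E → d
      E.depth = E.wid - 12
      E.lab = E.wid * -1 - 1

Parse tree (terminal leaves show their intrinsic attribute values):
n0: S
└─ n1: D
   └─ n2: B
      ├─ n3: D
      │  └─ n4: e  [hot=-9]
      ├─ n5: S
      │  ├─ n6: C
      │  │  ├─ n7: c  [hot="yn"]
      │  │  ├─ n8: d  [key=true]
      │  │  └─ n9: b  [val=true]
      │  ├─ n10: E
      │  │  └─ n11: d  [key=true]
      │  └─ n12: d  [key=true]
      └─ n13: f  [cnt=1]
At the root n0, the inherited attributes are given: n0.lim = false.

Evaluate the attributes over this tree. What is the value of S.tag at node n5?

false

1. n0.lim = false  [given at root]
2. n1.val = true  [true]
3. n2.mk = false  [false]
4. n2.tag = "zn"  ["zn"]
5. n3.val = true  [B.mk == false]
6. n4.hot = -9  [terminal]
7. n3.fin = true  [true]
8. n3.wid = 1  [e.hot * -1 - 8]
9. n5.lim = true  [D.wid > 0]
10. n6.env = -7  [-7]
11. n7.hot = "yn"  [terminal]
12. n8.key = true  [terminal]
13. n9.val = true  [terminal]
14. n6.ok = "px"  ["px"]
15. n10.hot = true  [S.lim == true]
16. n10.wid = 7  [len(C.ok) + 5]
17. n11.key = true  [terminal]
18. n10.depth = -5  [E.wid - 12]
19. n10.lab = -8  [E.wid * -1 - 1]
20. n12.key = true  [terminal]
21. n5.tag = false  [E.depth > -5]
22. n5.env = 24  [len(C.ok) + 22]
23. n13.cnt = 1  [terminal]
24. n2.pre = "znu"  [B.tag ++ "u"]
25. n1.fin = false  [false]
26. n1.wid = 18  [18]
27. n0.tag = false  [S.lim == true]
28. n0.env = -4  [D.wid - 22]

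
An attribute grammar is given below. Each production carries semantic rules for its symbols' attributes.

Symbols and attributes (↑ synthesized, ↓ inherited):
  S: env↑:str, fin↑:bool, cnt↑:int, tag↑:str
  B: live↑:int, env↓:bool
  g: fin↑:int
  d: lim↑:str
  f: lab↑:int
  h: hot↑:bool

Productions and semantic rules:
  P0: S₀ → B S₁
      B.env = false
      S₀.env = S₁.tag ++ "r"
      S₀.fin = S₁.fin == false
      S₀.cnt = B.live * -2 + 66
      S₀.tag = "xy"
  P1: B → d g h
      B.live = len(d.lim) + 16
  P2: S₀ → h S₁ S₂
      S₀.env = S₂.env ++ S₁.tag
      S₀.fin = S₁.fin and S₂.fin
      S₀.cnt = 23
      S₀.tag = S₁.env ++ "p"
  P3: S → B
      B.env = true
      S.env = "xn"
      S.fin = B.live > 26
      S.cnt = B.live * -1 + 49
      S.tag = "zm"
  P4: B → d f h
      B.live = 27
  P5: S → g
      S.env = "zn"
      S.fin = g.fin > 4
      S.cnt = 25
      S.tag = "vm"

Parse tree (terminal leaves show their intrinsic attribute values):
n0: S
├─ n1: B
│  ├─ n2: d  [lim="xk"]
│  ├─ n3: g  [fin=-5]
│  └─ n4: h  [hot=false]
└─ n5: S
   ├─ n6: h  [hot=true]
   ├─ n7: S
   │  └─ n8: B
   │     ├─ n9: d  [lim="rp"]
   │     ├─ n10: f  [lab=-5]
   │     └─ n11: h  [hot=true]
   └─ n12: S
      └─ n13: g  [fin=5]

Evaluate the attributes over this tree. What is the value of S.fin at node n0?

1. n1.env = false  [false]
2. n2.lim = "xk"  [terminal]
3. n3.fin = -5  [terminal]
4. n4.hot = false  [terminal]
5. n1.live = 18  [len(d.lim) + 16]
6. n6.hot = true  [terminal]
7. n8.env = true  [true]
8. n9.lim = "rp"  [terminal]
9. n10.lab = -5  [terminal]
10. n11.hot = true  [terminal]
11. n8.live = 27  [27]
12. n7.env = "xn"  ["xn"]
13. n7.fin = true  [B.live > 26]
14. n7.cnt = 22  [B.live * -1 + 49]
15. n7.tag = "zm"  ["zm"]
16. n13.fin = 5  [terminal]
17. n12.env = "zn"  ["zn"]
18. n12.fin = true  [g.fin > 4]
19. n12.cnt = 25  [25]
20. n12.tag = "vm"  ["vm"]
21. n5.env = "znzm"  [S₂.env ++ S₁.tag]
22. n5.fin = true  [S₁.fin and S₂.fin]
23. n5.cnt = 23  [23]
24. n5.tag = "xnp"  [S₁.env ++ "p"]
25. n0.env = "xnpr"  [S₁.tag ++ "r"]
26. n0.fin = false  [S₁.fin == false]
27. n0.cnt = 30  [B.live * -2 + 66]
28. n0.tag = "xy"  ["xy"]

false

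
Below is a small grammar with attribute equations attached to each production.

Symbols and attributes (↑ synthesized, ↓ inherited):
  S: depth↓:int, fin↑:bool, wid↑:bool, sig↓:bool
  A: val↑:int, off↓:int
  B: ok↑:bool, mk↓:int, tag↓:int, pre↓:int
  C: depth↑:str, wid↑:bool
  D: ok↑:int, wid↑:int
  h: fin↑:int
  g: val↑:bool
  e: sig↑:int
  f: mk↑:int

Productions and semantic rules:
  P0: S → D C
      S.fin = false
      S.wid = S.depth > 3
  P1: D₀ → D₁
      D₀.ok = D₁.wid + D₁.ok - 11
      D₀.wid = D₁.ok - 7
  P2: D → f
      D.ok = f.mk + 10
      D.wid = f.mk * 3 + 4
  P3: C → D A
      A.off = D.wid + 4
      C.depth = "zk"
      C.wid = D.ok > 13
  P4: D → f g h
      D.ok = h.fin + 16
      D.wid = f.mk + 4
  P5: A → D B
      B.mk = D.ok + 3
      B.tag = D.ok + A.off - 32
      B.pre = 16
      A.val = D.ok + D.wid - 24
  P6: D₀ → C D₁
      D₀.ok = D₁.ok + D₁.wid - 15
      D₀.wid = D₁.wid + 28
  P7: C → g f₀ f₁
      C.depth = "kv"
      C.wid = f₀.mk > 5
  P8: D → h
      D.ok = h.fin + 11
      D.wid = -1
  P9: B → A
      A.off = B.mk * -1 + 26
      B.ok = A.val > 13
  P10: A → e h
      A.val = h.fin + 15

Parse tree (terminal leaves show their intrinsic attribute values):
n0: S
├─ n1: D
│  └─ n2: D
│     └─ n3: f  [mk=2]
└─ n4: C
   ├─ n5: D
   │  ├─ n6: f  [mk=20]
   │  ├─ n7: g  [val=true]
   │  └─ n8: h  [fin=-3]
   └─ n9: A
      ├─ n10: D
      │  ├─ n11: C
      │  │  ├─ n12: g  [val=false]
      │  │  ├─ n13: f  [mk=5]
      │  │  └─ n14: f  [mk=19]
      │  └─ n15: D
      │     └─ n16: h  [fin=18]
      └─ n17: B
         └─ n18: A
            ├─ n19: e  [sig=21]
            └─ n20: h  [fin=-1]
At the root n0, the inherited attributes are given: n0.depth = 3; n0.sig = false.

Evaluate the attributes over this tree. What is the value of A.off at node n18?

1. n0.depth = 3  [given at root]
2. n0.sig = false  [given at root]
3. n3.mk = 2  [terminal]
4. n2.ok = 12  [f.mk + 10]
5. n2.wid = 10  [f.mk * 3 + 4]
6. n1.ok = 11  [D₁.wid + D₁.ok - 11]
7. n1.wid = 5  [D₁.ok - 7]
8. n6.mk = 20  [terminal]
9. n7.val = true  [terminal]
10. n8.fin = -3  [terminal]
11. n5.ok = 13  [h.fin + 16]
12. n5.wid = 24  [f.mk + 4]
13. n9.off = 28  [D.wid + 4]
14. n12.val = false  [terminal]
15. n13.mk = 5  [terminal]
16. n14.mk = 19  [terminal]
17. n11.depth = "kv"  ["kv"]
18. n11.wid = false  [f₀.mk > 5]
19. n16.fin = 18  [terminal]
20. n15.ok = 29  [h.fin + 11]
21. n15.wid = -1  [-1]
22. n10.ok = 13  [D₁.ok + D₁.wid - 15]
23. n10.wid = 27  [D₁.wid + 28]
24. n17.mk = 16  [D.ok + 3]
25. n17.tag = 9  [D.ok + A.off - 32]
26. n17.pre = 16  [16]
27. n18.off = 10  [B.mk * -1 + 26]
28. n19.sig = 21  [terminal]
29. n20.fin = -1  [terminal]
30. n18.val = 14  [h.fin + 15]
31. n17.ok = true  [A.val > 13]
32. n9.val = 16  [D.ok + D.wid - 24]
33. n4.depth = "zk"  ["zk"]
34. n4.wid = false  [D.ok > 13]
35. n0.fin = false  [false]
36. n0.wid = false  [S.depth > 3]

10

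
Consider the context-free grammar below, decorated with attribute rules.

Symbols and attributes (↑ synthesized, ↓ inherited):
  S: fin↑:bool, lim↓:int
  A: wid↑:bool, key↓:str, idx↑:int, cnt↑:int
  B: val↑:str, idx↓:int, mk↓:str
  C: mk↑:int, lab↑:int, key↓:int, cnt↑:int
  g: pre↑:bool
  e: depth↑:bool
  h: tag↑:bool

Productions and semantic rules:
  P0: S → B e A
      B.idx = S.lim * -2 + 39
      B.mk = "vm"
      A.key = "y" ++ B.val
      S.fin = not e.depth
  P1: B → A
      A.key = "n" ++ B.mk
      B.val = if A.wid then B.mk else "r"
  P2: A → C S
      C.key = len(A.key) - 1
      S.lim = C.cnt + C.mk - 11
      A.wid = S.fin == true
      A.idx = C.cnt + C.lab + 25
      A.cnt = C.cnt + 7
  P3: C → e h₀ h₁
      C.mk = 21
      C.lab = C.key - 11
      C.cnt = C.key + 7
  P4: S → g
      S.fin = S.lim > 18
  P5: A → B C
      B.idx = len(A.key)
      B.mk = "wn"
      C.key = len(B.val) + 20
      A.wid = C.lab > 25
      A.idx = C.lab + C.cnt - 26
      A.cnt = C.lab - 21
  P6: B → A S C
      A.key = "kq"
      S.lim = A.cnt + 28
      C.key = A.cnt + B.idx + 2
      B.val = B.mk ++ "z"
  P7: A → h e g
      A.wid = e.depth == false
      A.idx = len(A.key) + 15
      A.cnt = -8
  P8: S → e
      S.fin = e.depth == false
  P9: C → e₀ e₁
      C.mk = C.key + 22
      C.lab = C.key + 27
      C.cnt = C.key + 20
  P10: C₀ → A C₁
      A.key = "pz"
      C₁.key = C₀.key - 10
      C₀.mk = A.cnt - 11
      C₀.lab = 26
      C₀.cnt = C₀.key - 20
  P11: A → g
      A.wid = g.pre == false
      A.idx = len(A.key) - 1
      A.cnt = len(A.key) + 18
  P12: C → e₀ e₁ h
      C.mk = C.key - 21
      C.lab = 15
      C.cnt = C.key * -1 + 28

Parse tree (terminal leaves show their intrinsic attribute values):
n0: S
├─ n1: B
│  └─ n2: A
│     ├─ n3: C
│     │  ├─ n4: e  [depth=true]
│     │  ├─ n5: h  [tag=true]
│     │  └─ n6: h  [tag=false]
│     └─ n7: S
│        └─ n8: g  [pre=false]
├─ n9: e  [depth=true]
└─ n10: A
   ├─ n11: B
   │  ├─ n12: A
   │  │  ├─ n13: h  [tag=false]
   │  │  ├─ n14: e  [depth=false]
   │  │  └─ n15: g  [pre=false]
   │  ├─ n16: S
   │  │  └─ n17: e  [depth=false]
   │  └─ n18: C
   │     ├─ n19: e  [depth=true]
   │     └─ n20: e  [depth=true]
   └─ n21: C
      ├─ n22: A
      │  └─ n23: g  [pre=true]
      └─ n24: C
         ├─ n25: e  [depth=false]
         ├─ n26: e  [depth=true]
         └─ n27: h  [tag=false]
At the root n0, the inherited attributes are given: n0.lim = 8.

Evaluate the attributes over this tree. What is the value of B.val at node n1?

1. n0.lim = 8  [given at root]
2. n1.idx = 23  [S.lim * -2 + 39]
3. n1.mk = "vm"  ["vm"]
4. n2.key = "nvm"  ["n" ++ B.mk]
5. n3.key = 2  [len(A.key) - 1]
6. n4.depth = true  [terminal]
7. n5.tag = true  [terminal]
8. n6.tag = false  [terminal]
9. n3.mk = 21  [21]
10. n3.lab = -9  [C.key - 11]
11. n3.cnt = 9  [C.key + 7]
12. n7.lim = 19  [C.cnt + C.mk - 11]
13. n8.pre = false  [terminal]
14. n7.fin = true  [S.lim > 18]
15. n2.wid = true  [S.fin == true]
16. n2.idx = 25  [C.cnt + C.lab + 25]
17. n2.cnt = 16  [C.cnt + 7]
18. n1.val = "vm"  [if A.wid then B.mk else "r"]
19. n9.depth = true  [terminal]
20. n10.key = "yvm"  ["y" ++ B.val]
21. n11.idx = 3  [len(A.key)]
22. n11.mk = "wn"  ["wn"]
23. n12.key = "kq"  ["kq"]
24. n13.tag = false  [terminal]
25. n14.depth = false  [terminal]
26. n15.pre = false  [terminal]
27. n12.wid = true  [e.depth == false]
28. n12.idx = 17  [len(A.key) + 15]
29. n12.cnt = -8  [-8]
30. n16.lim = 20  [A.cnt + 28]
31. n17.depth = false  [terminal]
32. n16.fin = true  [e.depth == false]
33. n18.key = -3  [A.cnt + B.idx + 2]
34. n19.depth = true  [terminal]
35. n20.depth = true  [terminal]
36. n18.mk = 19  [C.key + 22]
37. n18.lab = 24  [C.key + 27]
38. n18.cnt = 17  [C.key + 20]
39. n11.val = "wnz"  [B.mk ++ "z"]
40. n21.key = 23  [len(B.val) + 20]
41. n22.key = "pz"  ["pz"]
42. n23.pre = true  [terminal]
43. n22.wid = false  [g.pre == false]
44. n22.idx = 1  [len(A.key) - 1]
45. n22.cnt = 20  [len(A.key) + 18]
46. n24.key = 13  [C₀.key - 10]
47. n25.depth = false  [terminal]
48. n26.depth = true  [terminal]
49. n27.tag = false  [terminal]
50. n24.mk = -8  [C.key - 21]
51. n24.lab = 15  [15]
52. n24.cnt = 15  [C.key * -1 + 28]
53. n21.mk = 9  [A.cnt - 11]
54. n21.lab = 26  [26]
55. n21.cnt = 3  [C₀.key - 20]
56. n10.wid = true  [C.lab > 25]
57. n10.idx = 3  [C.lab + C.cnt - 26]
58. n10.cnt = 5  [C.lab - 21]
59. n0.fin = false  [not e.depth]

"vm"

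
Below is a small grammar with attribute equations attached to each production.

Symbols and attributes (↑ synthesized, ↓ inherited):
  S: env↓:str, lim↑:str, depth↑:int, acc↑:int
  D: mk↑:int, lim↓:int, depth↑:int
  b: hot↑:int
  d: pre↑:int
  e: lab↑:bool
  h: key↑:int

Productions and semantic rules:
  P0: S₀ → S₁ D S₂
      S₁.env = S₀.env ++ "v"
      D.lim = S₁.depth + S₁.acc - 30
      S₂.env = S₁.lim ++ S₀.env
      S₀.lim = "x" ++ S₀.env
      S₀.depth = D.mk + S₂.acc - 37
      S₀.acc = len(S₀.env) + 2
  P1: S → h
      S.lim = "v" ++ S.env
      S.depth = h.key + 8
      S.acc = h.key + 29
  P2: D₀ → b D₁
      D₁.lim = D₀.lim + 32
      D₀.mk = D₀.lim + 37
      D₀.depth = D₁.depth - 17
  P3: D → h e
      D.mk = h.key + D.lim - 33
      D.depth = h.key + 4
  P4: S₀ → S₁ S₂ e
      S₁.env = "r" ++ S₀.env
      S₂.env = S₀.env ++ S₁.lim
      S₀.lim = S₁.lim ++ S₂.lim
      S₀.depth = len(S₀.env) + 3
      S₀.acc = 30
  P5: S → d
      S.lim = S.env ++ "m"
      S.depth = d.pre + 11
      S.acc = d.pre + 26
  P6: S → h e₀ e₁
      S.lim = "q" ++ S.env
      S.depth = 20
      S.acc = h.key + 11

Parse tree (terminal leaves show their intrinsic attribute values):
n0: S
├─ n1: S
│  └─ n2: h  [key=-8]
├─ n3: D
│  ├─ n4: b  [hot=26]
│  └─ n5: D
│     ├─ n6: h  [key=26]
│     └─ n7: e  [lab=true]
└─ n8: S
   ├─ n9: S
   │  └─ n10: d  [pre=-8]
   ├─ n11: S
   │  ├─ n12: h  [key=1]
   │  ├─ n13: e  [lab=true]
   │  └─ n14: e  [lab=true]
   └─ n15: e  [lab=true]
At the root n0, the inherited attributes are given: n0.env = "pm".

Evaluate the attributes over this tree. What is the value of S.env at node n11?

1. n0.env = "pm"  [given at root]
2. n1.env = "pmv"  [S₀.env ++ "v"]
3. n2.key = -8  [terminal]
4. n1.lim = "vpmv"  ["v" ++ S.env]
5. n1.depth = 0  [h.key + 8]
6. n1.acc = 21  [h.key + 29]
7. n3.lim = -9  [S₁.depth + S₁.acc - 30]
8. n4.hot = 26  [terminal]
9. n5.lim = 23  [D₀.lim + 32]
10. n6.key = 26  [terminal]
11. n7.lab = true  [terminal]
12. n5.mk = 16  [h.key + D.lim - 33]
13. n5.depth = 30  [h.key + 4]
14. n3.mk = 28  [D₀.lim + 37]
15. n3.depth = 13  [D₁.depth - 17]
16. n8.env = "vpmvpm"  [S₁.lim ++ S₀.env]
17. n9.env = "rvpmvpm"  ["r" ++ S₀.env]
18. n10.pre = -8  [terminal]
19. n9.lim = "rvpmvpmm"  [S.env ++ "m"]
20. n9.depth = 3  [d.pre + 11]
21. n9.acc = 18  [d.pre + 26]
22. n11.env = "vpmvpmrvpmvpmm"  [S₀.env ++ S₁.lim]
23. n12.key = 1  [terminal]
24. n13.lab = true  [terminal]
25. n14.lab = true  [terminal]
26. n11.lim = "qvpmvpmrvpmvpmm"  ["q" ++ S.env]
27. n11.depth = 20  [20]
28. n11.acc = 12  [h.key + 11]
29. n15.lab = true  [terminal]
30. n8.lim = "rvpmvpmmqvpmvpmrvpmvpmm"  [S₁.lim ++ S₂.lim]
31. n8.depth = 9  [len(S₀.env) + 3]
32. n8.acc = 30  [30]
33. n0.lim = "xpm"  ["x" ++ S₀.env]
34. n0.depth = 21  [D.mk + S₂.acc - 37]
35. n0.acc = 4  [len(S₀.env) + 2]

"vpmvpmrvpmvpmm"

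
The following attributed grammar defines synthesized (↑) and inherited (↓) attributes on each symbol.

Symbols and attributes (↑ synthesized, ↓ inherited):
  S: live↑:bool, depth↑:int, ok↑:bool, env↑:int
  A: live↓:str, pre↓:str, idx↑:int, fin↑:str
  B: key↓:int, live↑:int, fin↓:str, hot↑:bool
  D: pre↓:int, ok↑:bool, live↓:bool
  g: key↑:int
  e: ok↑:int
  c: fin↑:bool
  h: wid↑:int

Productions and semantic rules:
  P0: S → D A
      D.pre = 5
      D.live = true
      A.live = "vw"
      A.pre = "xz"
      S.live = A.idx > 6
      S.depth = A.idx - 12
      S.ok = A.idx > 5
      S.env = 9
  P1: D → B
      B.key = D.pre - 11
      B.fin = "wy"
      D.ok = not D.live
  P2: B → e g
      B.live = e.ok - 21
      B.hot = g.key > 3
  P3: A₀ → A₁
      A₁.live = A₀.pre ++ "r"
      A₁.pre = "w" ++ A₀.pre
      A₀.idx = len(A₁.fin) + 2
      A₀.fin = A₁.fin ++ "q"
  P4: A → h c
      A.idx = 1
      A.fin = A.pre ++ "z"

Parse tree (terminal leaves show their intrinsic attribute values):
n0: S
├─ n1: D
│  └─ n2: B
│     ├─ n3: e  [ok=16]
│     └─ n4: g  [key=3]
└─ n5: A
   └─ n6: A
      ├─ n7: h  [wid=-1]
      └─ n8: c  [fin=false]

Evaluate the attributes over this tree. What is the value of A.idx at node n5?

6

1. n1.pre = 5  [5]
2. n1.live = true  [true]
3. n2.key = -6  [D.pre - 11]
4. n2.fin = "wy"  ["wy"]
5. n3.ok = 16  [terminal]
6. n4.key = 3  [terminal]
7. n2.live = -5  [e.ok - 21]
8. n2.hot = false  [g.key > 3]
9. n1.ok = false  [not D.live]
10. n5.live = "vw"  ["vw"]
11. n5.pre = "xz"  ["xz"]
12. n6.live = "xzr"  [A₀.pre ++ "r"]
13. n6.pre = "wxz"  ["w" ++ A₀.pre]
14. n7.wid = -1  [terminal]
15. n8.fin = false  [terminal]
16. n6.idx = 1  [1]
17. n6.fin = "wxzz"  [A.pre ++ "z"]
18. n5.idx = 6  [len(A₁.fin) + 2]
19. n5.fin = "wxzzq"  [A₁.fin ++ "q"]
20. n0.live = false  [A.idx > 6]
21. n0.depth = -6  [A.idx - 12]
22. n0.ok = true  [A.idx > 5]
23. n0.env = 9  [9]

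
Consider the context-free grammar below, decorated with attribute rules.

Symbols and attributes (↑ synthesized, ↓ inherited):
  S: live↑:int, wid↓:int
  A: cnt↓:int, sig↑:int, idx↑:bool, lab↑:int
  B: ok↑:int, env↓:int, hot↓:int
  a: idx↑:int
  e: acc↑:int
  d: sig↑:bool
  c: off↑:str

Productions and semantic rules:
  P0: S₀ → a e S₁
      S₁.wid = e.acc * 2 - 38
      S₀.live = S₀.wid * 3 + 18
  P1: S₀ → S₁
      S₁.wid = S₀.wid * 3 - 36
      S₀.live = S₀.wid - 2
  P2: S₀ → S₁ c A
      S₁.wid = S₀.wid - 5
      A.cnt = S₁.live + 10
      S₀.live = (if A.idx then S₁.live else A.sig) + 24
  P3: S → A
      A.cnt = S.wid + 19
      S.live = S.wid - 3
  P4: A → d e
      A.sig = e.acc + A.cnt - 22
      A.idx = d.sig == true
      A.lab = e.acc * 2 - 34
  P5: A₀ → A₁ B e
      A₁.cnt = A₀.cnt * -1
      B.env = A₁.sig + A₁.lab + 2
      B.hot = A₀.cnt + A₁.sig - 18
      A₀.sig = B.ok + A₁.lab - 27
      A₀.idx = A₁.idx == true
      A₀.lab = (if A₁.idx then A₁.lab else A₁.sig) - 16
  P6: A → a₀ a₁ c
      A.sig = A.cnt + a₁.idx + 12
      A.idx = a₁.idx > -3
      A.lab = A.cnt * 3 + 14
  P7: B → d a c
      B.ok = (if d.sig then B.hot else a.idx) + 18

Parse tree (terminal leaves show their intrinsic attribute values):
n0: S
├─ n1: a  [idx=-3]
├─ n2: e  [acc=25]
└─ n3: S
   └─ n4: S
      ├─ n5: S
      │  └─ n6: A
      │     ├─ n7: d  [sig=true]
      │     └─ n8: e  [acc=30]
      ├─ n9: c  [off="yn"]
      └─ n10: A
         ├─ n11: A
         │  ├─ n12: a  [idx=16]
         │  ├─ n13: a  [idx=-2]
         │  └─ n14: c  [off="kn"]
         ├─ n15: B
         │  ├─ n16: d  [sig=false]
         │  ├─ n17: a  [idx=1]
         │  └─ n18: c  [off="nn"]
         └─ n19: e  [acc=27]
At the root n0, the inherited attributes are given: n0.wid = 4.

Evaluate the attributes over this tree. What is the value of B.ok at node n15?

1. n0.wid = 4  [given at root]
2. n1.idx = -3  [terminal]
3. n2.acc = 25  [terminal]
4. n3.wid = 12  [e.acc * 2 - 38]
5. n4.wid = 0  [S₀.wid * 3 - 36]
6. n5.wid = -5  [S₀.wid - 5]
7. n6.cnt = 14  [S.wid + 19]
8. n7.sig = true  [terminal]
9. n8.acc = 30  [terminal]
10. n6.sig = 22  [e.acc + A.cnt - 22]
11. n6.idx = true  [d.sig == true]
12. n6.lab = 26  [e.acc * 2 - 34]
13. n5.live = -8  [S.wid - 3]
14. n9.off = "yn"  [terminal]
15. n10.cnt = 2  [S₁.live + 10]
16. n11.cnt = -2  [A₀.cnt * -1]
17. n12.idx = 16  [terminal]
18. n13.idx = -2  [terminal]
19. n14.off = "kn"  [terminal]
20. n11.sig = 8  [A.cnt + a₁.idx + 12]
21. n11.idx = true  [a₁.idx > -3]
22. n11.lab = 8  [A.cnt * 3 + 14]
23. n15.env = 18  [A₁.sig + A₁.lab + 2]
24. n15.hot = -8  [A₀.cnt + A₁.sig - 18]
25. n16.sig = false  [terminal]
26. n17.idx = 1  [terminal]
27. n18.off = "nn"  [terminal]
28. n15.ok = 19  [(if d.sig then B.hot else a.idx) + 18]
29. n19.acc = 27  [terminal]
30. n10.sig = 0  [B.ok + A₁.lab - 27]
31. n10.idx = true  [A₁.idx == true]
32. n10.lab = -8  [(if A₁.idx then A₁.lab else A₁.sig) - 16]
33. n4.live = 16  [(if A.idx then S₁.live else A.sig) + 24]
34. n3.live = 10  [S₀.wid - 2]
35. n0.live = 30  [S₀.wid * 3 + 18]

19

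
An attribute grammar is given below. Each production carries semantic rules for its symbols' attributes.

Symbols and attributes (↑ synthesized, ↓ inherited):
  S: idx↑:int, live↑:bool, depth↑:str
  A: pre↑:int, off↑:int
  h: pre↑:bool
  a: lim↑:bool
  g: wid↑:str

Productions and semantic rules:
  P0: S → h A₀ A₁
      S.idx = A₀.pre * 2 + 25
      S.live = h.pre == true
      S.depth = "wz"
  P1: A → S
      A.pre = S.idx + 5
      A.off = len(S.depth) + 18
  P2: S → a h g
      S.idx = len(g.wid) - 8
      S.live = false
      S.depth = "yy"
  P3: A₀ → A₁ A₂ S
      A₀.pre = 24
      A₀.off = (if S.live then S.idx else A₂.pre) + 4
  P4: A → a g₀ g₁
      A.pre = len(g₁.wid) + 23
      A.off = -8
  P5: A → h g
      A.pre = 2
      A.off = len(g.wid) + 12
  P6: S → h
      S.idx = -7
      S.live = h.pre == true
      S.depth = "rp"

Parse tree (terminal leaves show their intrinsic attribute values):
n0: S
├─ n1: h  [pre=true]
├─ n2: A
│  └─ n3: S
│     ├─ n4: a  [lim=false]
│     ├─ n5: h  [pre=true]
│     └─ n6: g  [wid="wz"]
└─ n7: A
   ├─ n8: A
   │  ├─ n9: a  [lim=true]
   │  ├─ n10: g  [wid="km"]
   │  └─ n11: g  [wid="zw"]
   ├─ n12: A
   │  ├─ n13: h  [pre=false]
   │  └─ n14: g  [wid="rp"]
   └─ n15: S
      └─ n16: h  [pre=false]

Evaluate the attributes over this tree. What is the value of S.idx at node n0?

1. n1.pre = true  [terminal]
2. n4.lim = false  [terminal]
3. n5.pre = true  [terminal]
4. n6.wid = "wz"  [terminal]
5. n3.idx = -6  [len(g.wid) - 8]
6. n3.live = false  [false]
7. n3.depth = "yy"  ["yy"]
8. n2.pre = -1  [S.idx + 5]
9. n2.off = 20  [len(S.depth) + 18]
10. n9.lim = true  [terminal]
11. n10.wid = "km"  [terminal]
12. n11.wid = "zw"  [terminal]
13. n8.pre = 25  [len(g₁.wid) + 23]
14. n8.off = -8  [-8]
15. n13.pre = false  [terminal]
16. n14.wid = "rp"  [terminal]
17. n12.pre = 2  [2]
18. n12.off = 14  [len(g.wid) + 12]
19. n16.pre = false  [terminal]
20. n15.idx = -7  [-7]
21. n15.live = false  [h.pre == true]
22. n15.depth = "rp"  ["rp"]
23. n7.pre = 24  [24]
24. n7.off = 6  [(if S.live then S.idx else A₂.pre) + 4]
25. n0.idx = 23  [A₀.pre * 2 + 25]
26. n0.live = true  [h.pre == true]
27. n0.depth = "wz"  ["wz"]

23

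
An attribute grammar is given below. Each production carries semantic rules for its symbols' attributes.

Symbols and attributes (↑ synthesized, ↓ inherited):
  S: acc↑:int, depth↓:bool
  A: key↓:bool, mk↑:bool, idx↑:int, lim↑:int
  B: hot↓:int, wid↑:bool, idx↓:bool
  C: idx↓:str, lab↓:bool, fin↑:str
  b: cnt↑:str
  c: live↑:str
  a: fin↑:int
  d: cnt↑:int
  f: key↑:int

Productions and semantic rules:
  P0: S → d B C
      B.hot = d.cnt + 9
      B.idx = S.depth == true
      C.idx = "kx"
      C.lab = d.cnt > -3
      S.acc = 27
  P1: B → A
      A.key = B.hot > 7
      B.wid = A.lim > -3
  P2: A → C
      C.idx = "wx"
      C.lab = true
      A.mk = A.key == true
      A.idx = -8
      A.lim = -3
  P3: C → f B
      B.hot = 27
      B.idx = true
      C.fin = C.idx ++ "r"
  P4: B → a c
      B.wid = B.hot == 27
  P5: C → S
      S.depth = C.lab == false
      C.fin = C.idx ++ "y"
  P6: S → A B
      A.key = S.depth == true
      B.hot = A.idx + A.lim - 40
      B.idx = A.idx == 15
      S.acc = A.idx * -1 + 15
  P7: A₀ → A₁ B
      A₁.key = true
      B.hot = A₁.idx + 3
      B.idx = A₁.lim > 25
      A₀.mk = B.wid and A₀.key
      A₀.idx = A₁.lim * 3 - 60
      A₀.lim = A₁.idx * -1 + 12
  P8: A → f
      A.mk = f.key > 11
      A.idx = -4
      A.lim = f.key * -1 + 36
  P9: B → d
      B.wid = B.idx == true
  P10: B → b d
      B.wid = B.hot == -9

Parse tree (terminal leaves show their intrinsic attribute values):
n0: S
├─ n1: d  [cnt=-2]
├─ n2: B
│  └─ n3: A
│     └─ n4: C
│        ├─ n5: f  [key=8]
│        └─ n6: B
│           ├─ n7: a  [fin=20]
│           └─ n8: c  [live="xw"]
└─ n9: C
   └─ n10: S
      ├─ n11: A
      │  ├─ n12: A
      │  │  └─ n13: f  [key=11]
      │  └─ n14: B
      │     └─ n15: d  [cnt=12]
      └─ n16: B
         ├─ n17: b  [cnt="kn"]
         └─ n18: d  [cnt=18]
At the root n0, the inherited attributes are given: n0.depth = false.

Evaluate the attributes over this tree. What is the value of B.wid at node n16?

1. n0.depth = false  [given at root]
2. n1.cnt = -2  [terminal]
3. n2.hot = 7  [d.cnt + 9]
4. n2.idx = false  [S.depth == true]
5. n3.key = false  [B.hot > 7]
6. n4.idx = "wx"  ["wx"]
7. n4.lab = true  [true]
8. n5.key = 8  [terminal]
9. n6.hot = 27  [27]
10. n6.idx = true  [true]
11. n7.fin = 20  [terminal]
12. n8.live = "xw"  [terminal]
13. n6.wid = true  [B.hot == 27]
14. n4.fin = "wxr"  [C.idx ++ "r"]
15. n3.mk = false  [A.key == true]
16. n3.idx = -8  [-8]
17. n3.lim = -3  [-3]
18. n2.wid = false  [A.lim > -3]
19. n9.idx = "kx"  ["kx"]
20. n9.lab = true  [d.cnt > -3]
21. n10.depth = false  [C.lab == false]
22. n11.key = false  [S.depth == true]
23. n12.key = true  [true]
24. n13.key = 11  [terminal]
25. n12.mk = false  [f.key > 11]
26. n12.idx = -4  [-4]
27. n12.lim = 25  [f.key * -1 + 36]
28. n14.hot = -1  [A₁.idx + 3]
29. n14.idx = false  [A₁.lim > 25]
30. n15.cnt = 12  [terminal]
31. n14.wid = false  [B.idx == true]
32. n11.mk = false  [B.wid and A₀.key]
33. n11.idx = 15  [A₁.lim * 3 - 60]
34. n11.lim = 16  [A₁.idx * -1 + 12]
35. n16.hot = -9  [A.idx + A.lim - 40]
36. n16.idx = true  [A.idx == 15]
37. n17.cnt = "kn"  [terminal]
38. n18.cnt = 18  [terminal]
39. n16.wid = true  [B.hot == -9]
40. n10.acc = 0  [A.idx * -1 + 15]
41. n9.fin = "kxy"  [C.idx ++ "y"]
42. n0.acc = 27  [27]

true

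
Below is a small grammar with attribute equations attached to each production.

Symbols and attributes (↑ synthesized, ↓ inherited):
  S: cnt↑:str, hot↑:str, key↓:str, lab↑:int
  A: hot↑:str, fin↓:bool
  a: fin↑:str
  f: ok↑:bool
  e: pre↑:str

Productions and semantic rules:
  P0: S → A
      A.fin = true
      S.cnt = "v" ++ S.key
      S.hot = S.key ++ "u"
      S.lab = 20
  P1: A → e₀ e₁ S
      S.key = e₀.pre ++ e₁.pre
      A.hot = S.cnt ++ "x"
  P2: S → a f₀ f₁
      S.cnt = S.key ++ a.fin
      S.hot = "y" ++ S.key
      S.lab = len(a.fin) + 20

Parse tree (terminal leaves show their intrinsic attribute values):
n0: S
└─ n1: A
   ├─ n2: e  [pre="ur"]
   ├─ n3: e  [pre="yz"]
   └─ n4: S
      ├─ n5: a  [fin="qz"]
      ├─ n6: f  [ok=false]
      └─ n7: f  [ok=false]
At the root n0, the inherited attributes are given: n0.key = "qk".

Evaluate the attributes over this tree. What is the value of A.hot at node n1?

1. n0.key = "qk"  [given at root]
2. n1.fin = true  [true]
3. n2.pre = "ur"  [terminal]
4. n3.pre = "yz"  [terminal]
5. n4.key = "uryz"  [e₀.pre ++ e₁.pre]
6. n5.fin = "qz"  [terminal]
7. n6.ok = false  [terminal]
8. n7.ok = false  [terminal]
9. n4.cnt = "uryzqz"  [S.key ++ a.fin]
10. n4.hot = "yuryz"  ["y" ++ S.key]
11. n4.lab = 22  [len(a.fin) + 20]
12. n1.hot = "uryzqzx"  [S.cnt ++ "x"]
13. n0.cnt = "vqk"  ["v" ++ S.key]
14. n0.hot = "qku"  [S.key ++ "u"]
15. n0.lab = 20  [20]

"uryzqzx"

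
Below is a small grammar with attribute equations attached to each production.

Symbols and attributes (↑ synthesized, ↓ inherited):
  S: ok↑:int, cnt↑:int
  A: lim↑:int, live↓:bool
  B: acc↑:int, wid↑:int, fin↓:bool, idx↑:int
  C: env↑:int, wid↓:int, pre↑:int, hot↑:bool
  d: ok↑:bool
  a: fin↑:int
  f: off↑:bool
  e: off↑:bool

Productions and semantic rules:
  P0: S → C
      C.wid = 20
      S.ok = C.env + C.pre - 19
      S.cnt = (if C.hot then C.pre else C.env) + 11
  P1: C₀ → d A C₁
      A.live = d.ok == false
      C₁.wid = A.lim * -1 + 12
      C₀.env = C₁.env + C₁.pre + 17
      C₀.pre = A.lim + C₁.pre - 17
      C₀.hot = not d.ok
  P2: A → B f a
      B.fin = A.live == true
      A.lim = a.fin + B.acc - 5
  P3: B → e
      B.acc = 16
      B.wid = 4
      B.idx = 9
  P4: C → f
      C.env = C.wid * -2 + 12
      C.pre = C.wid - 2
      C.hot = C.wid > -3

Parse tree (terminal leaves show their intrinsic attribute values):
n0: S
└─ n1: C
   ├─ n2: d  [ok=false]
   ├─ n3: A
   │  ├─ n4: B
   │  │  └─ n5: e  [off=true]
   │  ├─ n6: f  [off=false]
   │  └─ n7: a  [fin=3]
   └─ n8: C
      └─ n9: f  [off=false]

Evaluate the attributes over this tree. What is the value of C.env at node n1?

29

1. n1.wid = 20  [20]
2. n2.ok = false  [terminal]
3. n3.live = true  [d.ok == false]
4. n4.fin = true  [A.live == true]
5. n5.off = true  [terminal]
6. n4.acc = 16  [16]
7. n4.wid = 4  [4]
8. n4.idx = 9  [9]
9. n6.off = false  [terminal]
10. n7.fin = 3  [terminal]
11. n3.lim = 14  [a.fin + B.acc - 5]
12. n8.wid = -2  [A.lim * -1 + 12]
13. n9.off = false  [terminal]
14. n8.env = 16  [C.wid * -2 + 12]
15. n8.pre = -4  [C.wid - 2]
16. n8.hot = true  [C.wid > -3]
17. n1.env = 29  [C₁.env + C₁.pre + 17]
18. n1.pre = -7  [A.lim + C₁.pre - 17]
19. n1.hot = true  [not d.ok]
20. n0.ok = 3  [C.env + C.pre - 19]
21. n0.cnt = 4  [(if C.hot then C.pre else C.env) + 11]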